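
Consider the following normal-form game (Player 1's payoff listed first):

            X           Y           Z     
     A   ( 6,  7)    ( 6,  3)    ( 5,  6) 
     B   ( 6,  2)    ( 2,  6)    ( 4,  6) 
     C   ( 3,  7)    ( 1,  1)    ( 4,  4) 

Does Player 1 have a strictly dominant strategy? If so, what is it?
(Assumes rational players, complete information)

No strictly dominant strategy exists for Player 1

Work:
A strategy strictly dominates another if it gives a strictly higher payoff against every opponent action. Compare each pair of P1's strategies column-by-column:
  A vs B: [6 vs 6, 6 vs 2, 5 vs 4] → A does not strictly dominate B (column X: 6 ≤ 6)
  A vs C: [6 vs 3, 6 vs 1, 5 vs 4] → A strictly dominates C
  B vs A: [6 vs 6, 2 vs 6, 4 vs 5] → B does not strictly dominate A (column X: 6 ≤ 6)
  B vs C: [6 vs 3, 2 vs 1, 4 vs 4] → B does not strictly dominate C (column Z: 4 ≤ 4)
  C vs A: [3 vs 6, 1 vs 6, 4 vs 5] → C does not strictly dominate A (column X: 3 ≤ 6)
  C vs B: [3 vs 6, 1 vs 2, 4 vs 4] → C does not strictly dominate B (column X: 3 ≤ 6)
No single strategy strictly dominates all others → no strictly dominant strategy.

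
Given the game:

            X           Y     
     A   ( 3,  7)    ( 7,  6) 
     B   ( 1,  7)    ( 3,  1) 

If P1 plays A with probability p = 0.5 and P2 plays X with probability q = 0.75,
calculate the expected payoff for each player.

E[P1] = 2.75, E[P2] = 6.125

Work:
E[P1] = p·q·π₁(A,X) + p·(1-q)·π₁(A,Y) + (1-p)·q·π₁(B,X) + (1-p)·(1-q)·π₁(B,Y)
= 0.5·0.75·3 + 0.5·0.25·7 + 0.5·0.75·1 + 0.5·0.25·3
= 2.75

E[P2] = 6.125 (similar calculation)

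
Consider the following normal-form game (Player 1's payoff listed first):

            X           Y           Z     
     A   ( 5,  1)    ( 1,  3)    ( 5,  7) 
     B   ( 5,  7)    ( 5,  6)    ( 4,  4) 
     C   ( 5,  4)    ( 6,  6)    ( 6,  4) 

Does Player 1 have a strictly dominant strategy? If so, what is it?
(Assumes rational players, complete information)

No strictly dominant strategy exists for Player 1

Work:
A strategy strictly dominates another if it gives a strictly higher payoff against every opponent action. Compare each pair of P1's strategies column-by-column:
  A vs B: [5 vs 5, 1 vs 5, 5 vs 4] → A does not strictly dominate B (column X: 5 ≤ 5)
  A vs C: [5 vs 5, 1 vs 6, 5 vs 6] → A does not strictly dominate C (column X: 5 ≤ 5)
  B vs A: [5 vs 5, 5 vs 1, 4 vs 5] → B does not strictly dominate A (column X: 5 ≤ 5)
  B vs C: [5 vs 5, 5 vs 6, 4 vs 6] → B does not strictly dominate C (column X: 5 ≤ 5)
  C vs A: [5 vs 5, 6 vs 1, 6 vs 5] → C does not strictly dominate A (column X: 5 ≤ 5)
  C vs B: [5 vs 5, 6 vs 5, 6 vs 4] → C does not strictly dominate B (column X: 5 ≤ 5)
No single strategy strictly dominates all others → no strictly dominant strategy.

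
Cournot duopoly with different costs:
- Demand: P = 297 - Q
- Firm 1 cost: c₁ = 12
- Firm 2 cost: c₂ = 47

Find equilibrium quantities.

q₁* = 106.67, q₂* = 71.67

Work:
Reaction: q₁ = (297 - 12 - q₂)/2
Reaction: q₂ = (297 - 47 - q₁)/2
Solve simultaneously:
q₁* = (297 - 2×12 + 47)/3 = 106.67
q₂* = (297 - 2×47 + 12)/3 = 71.67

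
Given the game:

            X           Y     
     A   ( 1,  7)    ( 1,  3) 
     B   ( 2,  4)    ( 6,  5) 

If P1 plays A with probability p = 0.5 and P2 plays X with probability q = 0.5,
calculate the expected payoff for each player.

E[P1] = 2.5, E[P2] = 4.75

Work:
E[P1] = p·q·π₁(A,X) + p·(1-q)·π₁(A,Y) + (1-p)·q·π₁(B,X) + (1-p)·(1-q)·π₁(B,Y)
= 0.5·0.5·1 + 0.5·0.5·1 + 0.5·0.5·2 + 0.5·0.5·6
= 2.5

E[P2] = 4.75 (similar calculation)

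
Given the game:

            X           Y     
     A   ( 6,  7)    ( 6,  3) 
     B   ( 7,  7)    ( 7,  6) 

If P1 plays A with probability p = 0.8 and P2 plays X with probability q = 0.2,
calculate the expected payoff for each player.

E[P1] = 6.2, E[P2] = 4.28

Work:
E[P1] = p·q·π₁(A,X) + p·(1-q)·π₁(A,Y) + (1-p)·q·π₁(B,X) + (1-p)·(1-q)·π₁(B,Y)
= 0.8·0.2·6 + 0.8·0.8·6 + 0.2·0.2·7 + 0.2·0.8·7
= 6.2

E[P2] = 4.28 (similar calculation)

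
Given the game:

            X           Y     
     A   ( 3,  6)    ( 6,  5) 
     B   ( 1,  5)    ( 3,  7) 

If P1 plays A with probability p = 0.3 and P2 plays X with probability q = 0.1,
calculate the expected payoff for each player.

E[P1] = 3.67, E[P2] = 6.29

Work:
E[P1] = p·q·π₁(A,X) + p·(1-q)·π₁(A,Y) + (1-p)·q·π₁(B,X) + (1-p)·(1-q)·π₁(B,Y)
= 0.3·0.1·3 + 0.3·0.9·6 + 0.7·0.1·1 + 0.7·0.9·3
= 3.67

E[P2] = 6.29 (similar calculation)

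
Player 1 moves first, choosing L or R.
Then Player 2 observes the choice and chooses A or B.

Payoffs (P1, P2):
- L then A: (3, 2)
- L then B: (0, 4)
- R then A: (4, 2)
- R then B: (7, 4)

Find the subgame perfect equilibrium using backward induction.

P1 plays R, P2 plays B after L and B after R; Payoff (7, 4)

Work:
Backward induction:
After L: P2 chooses B → P1 gets 0
After R: P2 chooses B → P1 gets 7
P1 chooses R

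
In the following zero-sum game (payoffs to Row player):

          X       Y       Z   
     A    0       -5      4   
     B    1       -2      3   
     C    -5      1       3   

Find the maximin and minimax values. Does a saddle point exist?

Maximin = -2, Minimax = 1, Saddle: False

Work:
Row minimums: [-5, -2, -5] → maximin = -2
Column maximums: [1, 1, 4] → minimax = 1
No saddle point (maximin ≠ minimax). Mixed strategy needed.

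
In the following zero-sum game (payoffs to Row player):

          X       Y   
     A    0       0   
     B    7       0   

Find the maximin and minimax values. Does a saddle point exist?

Maximin = 0, Minimax = 0, Saddle: True

Work:
Row minimums: [0, 0] → maximin = 0
Column maximums: [7, 0] → minimax = 0
Saddle point exists! Game value = 0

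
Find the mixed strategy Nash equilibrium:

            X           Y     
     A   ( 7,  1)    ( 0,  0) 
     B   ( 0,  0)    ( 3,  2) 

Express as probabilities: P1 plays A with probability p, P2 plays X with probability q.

p = 0.6667, q = 0.3

Work:
Find probabilities that make opponent indifferent:
P2 chooses q to make P1 indifferent between A and B
P1 chooses p to make P2 indifferent between X and Y
Mixed NE: P1 plays (A: 0.6667, B: 0.3333), P2 plays (X: 0.3, Y: 0.7)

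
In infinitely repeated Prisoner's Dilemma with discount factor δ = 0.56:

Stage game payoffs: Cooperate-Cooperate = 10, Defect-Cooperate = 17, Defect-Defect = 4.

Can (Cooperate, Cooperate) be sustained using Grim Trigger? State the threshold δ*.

δ* = 0.5385; since δ = 0.56 ≥ 0.5385, cooperation can be sustained

Work:
For Grim Trigger:
Cooperate forever: 10/(1-δ)
Defect then punished: 17 + 4·δ/(1-δ)
Need: 10/(1-δ) ≥ 17 + 4·δ/(1-δ)
Solving: δ ≥ (T-R)/(T-P) = (17-10)/(17-4) = 0.5385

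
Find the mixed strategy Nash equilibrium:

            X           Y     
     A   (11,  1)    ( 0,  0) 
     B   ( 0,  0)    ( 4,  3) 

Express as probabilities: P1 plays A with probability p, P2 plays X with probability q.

p = 0.75, q = 0.2667

Work:
Find probabilities that make opponent indifferent:
P2 chooses q to make P1 indifferent between A and B
P1 chooses p to make P2 indifferent between X and Y
Mixed NE: P1 plays (A: 0.75, B: 0.25), P2 plays (X: 0.2667, Y: 0.7333)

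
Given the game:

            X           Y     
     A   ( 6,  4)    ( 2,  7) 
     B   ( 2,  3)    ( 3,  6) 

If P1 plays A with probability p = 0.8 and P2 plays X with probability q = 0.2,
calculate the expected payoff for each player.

E[P1] = 2.8, E[P2] = 6.2

Work:
E[P1] = p·q·π₁(A,X) + p·(1-q)·π₁(A,Y) + (1-p)·q·π₁(B,X) + (1-p)·(1-q)·π₁(B,Y)
= 0.8·0.2·6 + 0.8·0.8·2 + 0.2·0.2·2 + 0.2·0.8·3
= 2.8

E[P2] = 6.2 (similar calculation)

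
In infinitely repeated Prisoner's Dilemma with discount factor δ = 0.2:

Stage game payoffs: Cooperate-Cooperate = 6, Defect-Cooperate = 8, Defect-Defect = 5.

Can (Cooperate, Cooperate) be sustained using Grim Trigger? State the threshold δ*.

δ* = 0.6667; since δ = 0.2 < 0.6667, cooperation cannot be sustained

Work:
For Grim Trigger:
Cooperate forever: 6/(1-δ)
Defect then punished: 8 + 5·δ/(1-δ)
Need: 6/(1-δ) ≥ 8 + 5·δ/(1-δ)
Solving: δ ≥ (T-R)/(T-P) = (8-6)/(8-5) = 0.6667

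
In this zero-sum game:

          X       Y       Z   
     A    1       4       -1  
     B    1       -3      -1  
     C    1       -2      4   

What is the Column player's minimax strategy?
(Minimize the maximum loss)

Column should play X, value = 1

Work:
Column player minimizes Row's maximum payoff:
Column X: max payoff to Row = 1
Column Y: max payoff to Row = 4
Column Z: max payoff to Row = 4
Minimum is 1, achieved by column X.
Minimax strategy: X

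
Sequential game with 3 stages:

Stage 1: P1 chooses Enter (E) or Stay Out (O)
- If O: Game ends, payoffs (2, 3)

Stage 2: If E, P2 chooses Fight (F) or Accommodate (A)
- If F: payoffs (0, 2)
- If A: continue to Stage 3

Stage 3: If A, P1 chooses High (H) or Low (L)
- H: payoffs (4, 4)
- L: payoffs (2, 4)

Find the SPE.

SPE: (E, A, H); Outcome (4, 4)

Work:
Stage 3: P1 chooses H (4 vs 2)
Stage 2: P2: F->2, A->4 (anticipating H). Choose A
Stage 1: P1: O->2, E->4 (anticipating A, H). Choose E
SPE path: E -> A -> H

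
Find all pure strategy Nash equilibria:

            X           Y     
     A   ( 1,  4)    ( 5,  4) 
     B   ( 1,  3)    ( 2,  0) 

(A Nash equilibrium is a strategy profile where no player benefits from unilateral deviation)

Nash equilibrium: (A, X), (A, Y), (B, X)

Work:
Best responses:
  P1 vs X: payoffs [1, 1] → best response A/B (payoff 1)
  P1 vs Y: payoffs [5, 2] → best response A (payoff 5)
  P2 vs A: payoffs [4, 4] → best response X/Y (payoff 4)
  P2 vs B: payoffs [3, 0] → best response X (payoff 3)
Mutual best responses: (A,X), (A,Y), (B,X) → Nash equilibria.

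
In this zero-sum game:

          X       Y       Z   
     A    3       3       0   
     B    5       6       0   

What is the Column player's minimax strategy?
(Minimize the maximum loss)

Column should play Z, value = 0

Work:
Column player minimizes Row's maximum payoff:
Column X: max payoff to Row = 5
Column Y: max payoff to Row = 6
Column Z: max payoff to Row = 0
Minimum is 0, achieved by column Z.
Minimax strategy: Z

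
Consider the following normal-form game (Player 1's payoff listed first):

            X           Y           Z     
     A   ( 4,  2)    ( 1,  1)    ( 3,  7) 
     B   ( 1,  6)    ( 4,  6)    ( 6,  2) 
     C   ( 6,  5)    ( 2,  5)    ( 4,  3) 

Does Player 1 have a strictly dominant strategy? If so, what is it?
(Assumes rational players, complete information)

No strictly dominant strategy exists for Player 1

Work:
A strategy strictly dominates another if it gives a strictly higher payoff against every opponent action. Compare each pair of P1's strategies column-by-column:
  A vs B: [4 vs 1, 1 vs 4, 3 vs 6] → A does not strictly dominate B (column Y: 1 ≤ 4)
  A vs C: [4 vs 6, 1 vs 2, 3 vs 4] → A does not strictly dominate C (column X: 4 ≤ 6)
  B vs A: [1 vs 4, 4 vs 1, 6 vs 3] → B does not strictly dominate A (column X: 1 ≤ 4)
  B vs C: [1 vs 6, 4 vs 2, 6 vs 4] → B does not strictly dominate C (column X: 1 ≤ 6)
  C vs A: [6 vs 4, 2 vs 1, 4 vs 3] → C strictly dominates A
  C vs B: [6 vs 1, 2 vs 4, 4 vs 6] → C does not strictly dominate B (column Y: 2 ≤ 4)
No single strategy strictly dominates all others → no strictly dominant strategy.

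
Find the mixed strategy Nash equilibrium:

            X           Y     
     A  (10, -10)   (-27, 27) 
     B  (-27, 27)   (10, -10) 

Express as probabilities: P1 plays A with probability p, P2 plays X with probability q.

p = 0.5, q = 0.5

Work:
Find probabilities that make opponent indifferent:
P2 chooses q to make P1 indifferent between A and B
P1 chooses p to make P2 indifferent between X and Y
Mixed NE: P1 plays (A: 0.5, B: 0.5), P2 plays (X: 0.5, Y: 0.5)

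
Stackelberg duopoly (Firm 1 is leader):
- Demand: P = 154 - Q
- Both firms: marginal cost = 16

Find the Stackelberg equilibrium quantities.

q₁* (leader) = 69.0, q₂* (follower) = 34.5

Work:
Follower's reaction: q₂ = (a - c - q₁)/2
Leader substitutes: π₁ = q₁·(a - q₁ - (a-c-q₁)/2 - c)
FOC: q₁* = (154 - 16)/2 = 69.00
Then: q₂* = (154 - 16 - 69.0)/2 = 34.50
Leader has first-mover advantage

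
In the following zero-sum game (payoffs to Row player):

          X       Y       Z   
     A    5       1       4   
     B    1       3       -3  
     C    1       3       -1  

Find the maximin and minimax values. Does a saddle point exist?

Maximin = 1, Minimax = 3, Saddle: False

Work:
Row minimums: [1, -3, -1] → maximin = 1
Column maximums: [5, 3, 4] → minimax = 3
No saddle point (maximin ≠ minimax). Mixed strategy needed.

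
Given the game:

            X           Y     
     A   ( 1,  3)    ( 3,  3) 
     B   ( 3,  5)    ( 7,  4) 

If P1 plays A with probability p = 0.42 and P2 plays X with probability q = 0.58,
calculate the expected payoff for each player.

E[P1] = 3.4872, E[P2] = 3.9164

Work:
E[P1] = p·q·π₁(A,X) + p·(1-q)·π₁(A,Y) + (1-p)·q·π₁(B,X) + (1-p)·(1-q)·π₁(B,Y)
= 0.42·0.58·1 + 0.42·0.42·3 + 0.58·0.58·3 + 0.58·0.42·7
= 3.4872

E[P2] = 3.9164 (similar calculation)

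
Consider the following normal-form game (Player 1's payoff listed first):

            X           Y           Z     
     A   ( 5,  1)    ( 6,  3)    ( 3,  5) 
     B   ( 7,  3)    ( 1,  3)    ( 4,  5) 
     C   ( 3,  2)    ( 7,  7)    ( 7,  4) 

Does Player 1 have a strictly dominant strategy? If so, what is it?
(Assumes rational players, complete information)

No strictly dominant strategy exists for Player 1

Work:
A strategy strictly dominates another if it gives a strictly higher payoff against every opponent action. Compare each pair of P1's strategies column-by-column:
  A vs B: [5 vs 7, 6 vs 1, 3 vs 4] → A does not strictly dominate B (column X: 5 ≤ 7)
  A vs C: [5 vs 3, 6 vs 7, 3 vs 7] → A does not strictly dominate C (column Y: 6 ≤ 7)
  B vs A: [7 vs 5, 1 vs 6, 4 vs 3] → B does not strictly dominate A (column Y: 1 ≤ 6)
  B vs C: [7 vs 3, 1 vs 7, 4 vs 7] → B does not strictly dominate C (column Y: 1 ≤ 7)
  C vs A: [3 vs 5, 7 vs 6, 7 vs 3] → C does not strictly dominate A (column X: 3 ≤ 5)
  C vs B: [3 vs 7, 7 vs 1, 7 vs 4] → C does not strictly dominate B (column X: 3 ≤ 7)
No single strategy strictly dominates all others → no strictly dominant strategy.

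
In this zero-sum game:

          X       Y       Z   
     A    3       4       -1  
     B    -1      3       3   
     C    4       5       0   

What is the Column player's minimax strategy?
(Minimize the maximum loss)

Column should play Z, value = 3

Work:
Column player minimizes Row's maximum payoff:
Column X: max payoff to Row = 4
Column Y: max payoff to Row = 5
Column Z: max payoff to Row = 3
Minimum is 3, achieved by column Z.
Minimax strategy: Z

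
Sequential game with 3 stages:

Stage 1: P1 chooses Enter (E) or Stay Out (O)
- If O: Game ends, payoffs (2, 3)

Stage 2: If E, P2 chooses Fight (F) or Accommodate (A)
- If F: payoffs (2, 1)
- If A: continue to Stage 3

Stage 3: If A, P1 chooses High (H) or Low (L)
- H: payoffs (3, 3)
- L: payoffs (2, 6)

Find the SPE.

SPE: (E, A, H); Outcome (3, 3)

Work:
Stage 3: P1 chooses H (3 vs 2)
Stage 2: P2: F->1, A->3 (anticipating H). Choose A
Stage 1: P1: O->2, E->3 (anticipating A, H). Choose E
SPE path: E -> A -> H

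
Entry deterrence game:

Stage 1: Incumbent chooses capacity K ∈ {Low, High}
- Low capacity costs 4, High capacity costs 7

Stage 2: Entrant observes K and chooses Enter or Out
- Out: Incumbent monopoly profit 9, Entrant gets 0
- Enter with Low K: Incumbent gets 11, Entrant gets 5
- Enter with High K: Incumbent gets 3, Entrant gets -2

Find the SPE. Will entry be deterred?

SPE: (Low, Enter|Low, Out|High); Entry not deterred. Incumbent net profit = 7, Entrant gets 5

Work:
After Low K: Entrant enters (5 > 0)
After High K: Entrant stays out (-2 < 0)
Incumbent: Low → 11−4=7, High → 9−7=2
Incumbent chooses Low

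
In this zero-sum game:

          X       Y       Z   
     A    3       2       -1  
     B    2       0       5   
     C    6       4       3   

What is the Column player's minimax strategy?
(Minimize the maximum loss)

Column should play Y, value = 4

Work:
Column player minimizes Row's maximum payoff:
Column X: max payoff to Row = 6
Column Y: max payoff to Row = 4
Column Z: max payoff to Row = 5
Minimum is 4, achieved by column Y.
Minimax strategy: Y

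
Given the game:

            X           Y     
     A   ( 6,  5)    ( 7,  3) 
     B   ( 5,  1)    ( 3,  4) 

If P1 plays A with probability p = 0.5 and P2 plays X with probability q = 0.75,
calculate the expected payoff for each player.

E[P1] = 5.375, E[P2] = 3.125

Work:
E[P1] = p·q·π₁(A,X) + p·(1-q)·π₁(A,Y) + (1-p)·q·π₁(B,X) + (1-p)·(1-q)·π₁(B,Y)
= 0.5·0.75·6 + 0.5·0.25·7 + 0.5·0.75·5 + 0.5·0.25·3
= 5.375

E[P2] = 3.125 (similar calculation)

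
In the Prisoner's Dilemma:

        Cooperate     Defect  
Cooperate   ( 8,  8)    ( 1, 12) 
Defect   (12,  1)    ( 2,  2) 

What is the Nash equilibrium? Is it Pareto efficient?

(Defect, Defect) is NE; not Pareto efficient

Work:
Defect dominates Cooperate for both players:
If P2 cooperates: Defect (12) > Cooperate (8)
If P2 defects: Defect (2) > Cooperate (1)
NE: (Defect, Defect) with payoff (2, 2)
But (Cooperate, Cooperate) = (8, 8) Pareto dominates (2, 2)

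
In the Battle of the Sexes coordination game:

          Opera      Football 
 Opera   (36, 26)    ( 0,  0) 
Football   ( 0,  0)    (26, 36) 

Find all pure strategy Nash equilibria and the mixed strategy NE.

Pure NE: (Opera, Opera) and (Football, Football); Mixed NE: p = 0.5806, q = 0.4194

Work:
Check pure NE:
(Opera, Opera): (36, 26) - no unilateral deviation beneficial
(Football, Football): (26, 36) - no unilateral deviation beneficial
Mixed NE: P1 plays Opera with p = 0.5806, P2 plays Opera with q = 0.4194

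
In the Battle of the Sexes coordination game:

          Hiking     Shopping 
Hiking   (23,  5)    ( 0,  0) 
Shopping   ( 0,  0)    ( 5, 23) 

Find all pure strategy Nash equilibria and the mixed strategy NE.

Pure NE: (Hiking, Hiking) and (Shopping, Shopping); Mixed NE: p = 0.8214, q = 0.1786

Work:
Check pure NE:
(Hiking, Hiking): (23, 5) - no unilateral deviation beneficial
(Shopping, Shopping): (5, 23) - no unilateral deviation beneficial
Mixed NE: P1 plays Hiking with p = 0.8214, P2 plays Hiking with q = 0.1786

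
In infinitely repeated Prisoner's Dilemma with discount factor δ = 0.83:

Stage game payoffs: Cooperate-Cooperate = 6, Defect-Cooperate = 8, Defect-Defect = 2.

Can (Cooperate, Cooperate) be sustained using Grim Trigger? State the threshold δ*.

δ* = 0.3333; since δ = 0.83 ≥ 0.3333, cooperation can be sustained

Work:
For Grim Trigger:
Cooperate forever: 6/(1-δ)
Defect then punished: 8 + 2·δ/(1-δ)
Need: 6/(1-δ) ≥ 8 + 2·δ/(1-δ)
Solving: δ ≥ (T-R)/(T-P) = (8-6)/(8-2) = 0.3333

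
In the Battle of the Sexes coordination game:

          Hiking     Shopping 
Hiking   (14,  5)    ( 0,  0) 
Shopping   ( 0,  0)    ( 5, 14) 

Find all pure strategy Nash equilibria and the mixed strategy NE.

Pure NE: (Hiking, Hiking) and (Shopping, Shopping); Mixed NE: p = 0.7368, q = 0.2632

Work:
Check pure NE:
(Hiking, Hiking): (14, 5) - no unilateral deviation beneficial
(Shopping, Shopping): (5, 14) - no unilateral deviation beneficial
Mixed NE: P1 plays Hiking with p = 0.7368, P2 plays Hiking with q = 0.2632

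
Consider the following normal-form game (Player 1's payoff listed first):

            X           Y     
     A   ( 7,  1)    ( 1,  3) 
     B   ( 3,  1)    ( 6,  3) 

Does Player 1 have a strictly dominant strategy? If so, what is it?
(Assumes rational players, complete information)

No strictly dominant strategy exists for Player 1

Work:
A strategy strictly dominates another if it gives a strictly higher payoff against every opponent action. Compare each pair of P1's strategies column-by-column:
  A vs B: [7 vs 3, 1 vs 6] → A does not strictly dominate B (column Y: 1 ≤ 6)
  B vs A: [3 vs 7, 6 vs 1] → B does not strictly dominate A (column X: 3 ≤ 7)
No single strategy strictly dominates all others → no strictly dominant strategy.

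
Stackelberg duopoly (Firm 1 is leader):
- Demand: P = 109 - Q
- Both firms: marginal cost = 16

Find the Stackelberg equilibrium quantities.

q₁* (leader) = 46.5, q₂* (follower) = 23.25

Work:
Follower's reaction: q₂ = (a - c - q₁)/2
Leader substitutes: π₁ = q₁·(a - q₁ - (a-c-q₁)/2 - c)
FOC: q₁* = (109 - 16)/2 = 46.50
Then: q₂* = (109 - 16 - 46.5)/2 = 23.25
Leader has first-mover advantage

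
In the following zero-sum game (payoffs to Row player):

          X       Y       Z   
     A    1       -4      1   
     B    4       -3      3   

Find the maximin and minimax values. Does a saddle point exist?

Maximin = -3, Minimax = -3, Saddle: True

Work:
Row minimums: [-4, -3] → maximin = -3
Column maximums: [4, -3, 3] → minimax = -3
Saddle point exists! Game value = -3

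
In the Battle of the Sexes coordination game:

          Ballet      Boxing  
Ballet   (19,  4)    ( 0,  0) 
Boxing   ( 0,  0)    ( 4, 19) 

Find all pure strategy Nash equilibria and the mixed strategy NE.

Pure NE: (Ballet, Ballet) and (Boxing, Boxing); Mixed NE: p = 0.8261, q = 0.1739

Work:
Check pure NE:
(Ballet, Ballet): (19, 4) - no unilateral deviation beneficial
(Boxing, Boxing): (4, 19) - no unilateral deviation beneficial
Mixed NE: P1 plays Ballet with p = 0.8261, P2 plays Ballet with q = 0.1739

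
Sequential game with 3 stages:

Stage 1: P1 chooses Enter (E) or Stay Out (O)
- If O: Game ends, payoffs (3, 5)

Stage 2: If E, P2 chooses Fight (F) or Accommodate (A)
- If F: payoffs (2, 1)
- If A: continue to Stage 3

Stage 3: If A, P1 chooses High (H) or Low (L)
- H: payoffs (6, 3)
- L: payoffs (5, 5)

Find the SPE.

SPE: (E, A, H); Outcome (6, 3)

Work:
Stage 3: P1 chooses H (6 vs 5)
Stage 2: P2: F->1, A->3 (anticipating H). Choose A
Stage 1: P1: O->3, E->6 (anticipating A, H). Choose E
SPE path: E -> A -> H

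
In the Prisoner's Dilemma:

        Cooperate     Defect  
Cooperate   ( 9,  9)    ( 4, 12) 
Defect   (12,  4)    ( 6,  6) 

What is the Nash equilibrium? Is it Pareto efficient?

(Defect, Defect) is NE; not Pareto efficient

Work:
Defect dominates Cooperate for both players:
If P2 cooperates: Defect (12) > Cooperate (9)
If P2 defects: Defect (6) > Cooperate (4)
NE: (Defect, Defect) with payoff (6, 6)
But (Cooperate, Cooperate) = (9, 9) Pareto dominates (6, 6)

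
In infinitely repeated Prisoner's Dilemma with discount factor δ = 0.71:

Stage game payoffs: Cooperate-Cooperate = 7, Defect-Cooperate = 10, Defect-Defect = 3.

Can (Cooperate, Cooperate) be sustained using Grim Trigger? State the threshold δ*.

δ* = 0.4286; since δ = 0.71 ≥ 0.4286, cooperation can be sustained

Work:
For Grim Trigger:
Cooperate forever: 7/(1-δ)
Defect then punished: 10 + 3·δ/(1-δ)
Need: 7/(1-δ) ≥ 10 + 3·δ/(1-δ)
Solving: δ ≥ (T-R)/(T-P) = (10-7)/(10-3) = 0.4286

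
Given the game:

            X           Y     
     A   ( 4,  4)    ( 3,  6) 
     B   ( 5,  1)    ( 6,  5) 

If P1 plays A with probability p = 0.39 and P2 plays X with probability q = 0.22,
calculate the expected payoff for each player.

E[P1] = 4.7816, E[P2] = 4.6816

Work:
E[P1] = p·q·π₁(A,X) + p·(1-q)·π₁(A,Y) + (1-p)·q·π₁(B,X) + (1-p)·(1-q)·π₁(B,Y)
= 0.39·0.22·4 + 0.39·0.78·3 + 0.61·0.22·5 + 0.61·0.78·6
= 4.7816

E[P2] = 4.6816 (similar calculation)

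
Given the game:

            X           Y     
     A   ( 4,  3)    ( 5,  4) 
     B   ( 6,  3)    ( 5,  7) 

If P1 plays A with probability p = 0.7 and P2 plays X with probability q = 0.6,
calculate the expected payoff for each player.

E[P1] = 4.76, E[P2] = 3.76

Work:
E[P1] = p·q·π₁(A,X) + p·(1-q)·π₁(A,Y) + (1-p)·q·π₁(B,X) + (1-p)·(1-q)·π₁(B,Y)
= 0.7·0.6·4 + 0.7·0.4·5 + 0.3·0.6·6 + 0.3·0.4·5
= 4.76

E[P2] = 3.76 (similar calculation)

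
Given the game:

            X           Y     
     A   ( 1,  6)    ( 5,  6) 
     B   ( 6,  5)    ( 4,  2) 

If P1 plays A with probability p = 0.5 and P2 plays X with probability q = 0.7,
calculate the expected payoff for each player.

E[P1] = 3.8, E[P2] = 5.05

Work:
E[P1] = p·q·π₁(A,X) + p·(1-q)·π₁(A,Y) + (1-p)·q·π₁(B,X) + (1-p)·(1-q)·π₁(B,Y)
= 0.5·0.7·1 + 0.5·0.3·5 + 0.5·0.7·6 + 0.5·0.3·4
= 3.8

E[P2] = 5.05 (similar calculation)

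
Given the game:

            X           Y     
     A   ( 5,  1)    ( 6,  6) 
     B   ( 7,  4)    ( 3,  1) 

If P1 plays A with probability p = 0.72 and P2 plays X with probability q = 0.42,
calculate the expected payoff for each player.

E[P1] = 5.328, E[P2] = 3.4408

Work:
E[P1] = p·q·π₁(A,X) + p·(1-q)·π₁(A,Y) + (1-p)·q·π₁(B,X) + (1-p)·(1-q)·π₁(B,Y)
= 0.72·0.42·5 + 0.72·0.58·6 + 0.28·0.42·7 + 0.28·0.58·3
= 5.328

E[P2] = 3.4408 (similar calculation)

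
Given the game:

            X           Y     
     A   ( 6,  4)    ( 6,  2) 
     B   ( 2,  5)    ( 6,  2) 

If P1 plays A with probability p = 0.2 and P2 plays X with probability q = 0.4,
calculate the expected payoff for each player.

E[P1] = 4.72, E[P2] = 3.12

Work:
E[P1] = p·q·π₁(A,X) + p·(1-q)·π₁(A,Y) + (1-p)·q·π₁(B,X) + (1-p)·(1-q)·π₁(B,Y)
= 0.2·0.4·6 + 0.2·0.6·6 + 0.8·0.4·2 + 0.8·0.6·6
= 4.72

E[P2] = 3.12 (similar calculation)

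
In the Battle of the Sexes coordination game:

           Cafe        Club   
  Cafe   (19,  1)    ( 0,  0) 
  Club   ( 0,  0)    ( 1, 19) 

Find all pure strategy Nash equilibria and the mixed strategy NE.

Pure NE: (Cafe, Cafe) and (Club, Club); Mixed NE: p = 0.95, q = 0.05

Work:
Check pure NE:
(Cafe, Cafe): (19, 1) - no unilateral deviation beneficial
(Club, Club): (1, 19) - no unilateral deviation beneficial
Mixed NE: P1 plays Cafe with p = 0.95, P2 plays Cafe with q = 0.05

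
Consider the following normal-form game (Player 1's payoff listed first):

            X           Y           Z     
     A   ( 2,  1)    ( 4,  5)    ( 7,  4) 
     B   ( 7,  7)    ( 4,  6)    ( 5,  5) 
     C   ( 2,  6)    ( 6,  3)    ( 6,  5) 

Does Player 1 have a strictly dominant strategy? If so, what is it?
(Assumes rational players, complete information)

No strictly dominant strategy exists for Player 1

Work:
A strategy strictly dominates another if it gives a strictly higher payoff against every opponent action. Compare each pair of P1's strategies column-by-column:
  A vs B: [2 vs 7, 4 vs 4, 7 vs 5] → A does not strictly dominate B (column X: 2 ≤ 7)
  A vs C: [2 vs 2, 4 vs 6, 7 vs 6] → A does not strictly dominate C (column X: 2 ≤ 2)
  B vs A: [7 vs 2, 4 vs 4, 5 vs 7] → B does not strictly dominate A (column Y: 4 ≤ 4)
  B vs C: [7 vs 2, 4 vs 6, 5 vs 6] → B does not strictly dominate C (column Y: 4 ≤ 6)
  C vs A: [2 vs 2, 6 vs 4, 6 vs 7] → C does not strictly dominate A (column X: 2 ≤ 2)
  C vs B: [2 vs 7, 6 vs 4, 6 vs 5] → C does not strictly dominate B (column X: 2 ≤ 7)
No single strategy strictly dominates all others → no strictly dominant strategy.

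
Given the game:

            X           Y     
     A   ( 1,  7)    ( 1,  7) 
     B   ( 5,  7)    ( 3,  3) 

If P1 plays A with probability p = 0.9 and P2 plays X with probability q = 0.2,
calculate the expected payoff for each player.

E[P1] = 1.24, E[P2] = 6.68

Work:
E[P1] = p·q·π₁(A,X) + p·(1-q)·π₁(A,Y) + (1-p)·q·π₁(B,X) + (1-p)·(1-q)·π₁(B,Y)
= 0.9·0.2·1 + 0.9·0.8·1 + 0.1·0.2·5 + 0.1·0.8·3
= 1.24

E[P2] = 6.68 (similar calculation)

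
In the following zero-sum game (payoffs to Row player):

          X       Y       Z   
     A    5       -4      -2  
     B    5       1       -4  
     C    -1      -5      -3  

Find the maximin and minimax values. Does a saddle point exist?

Maximin = -4, Minimax = -2, Saddle: False

Work:
Row minimums: [-4, -4, -5] → maximin = -4
Column maximums: [5, 1, -2] → minimax = -2
No saddle point (maximin ≠ minimax). Mixed strategy needed.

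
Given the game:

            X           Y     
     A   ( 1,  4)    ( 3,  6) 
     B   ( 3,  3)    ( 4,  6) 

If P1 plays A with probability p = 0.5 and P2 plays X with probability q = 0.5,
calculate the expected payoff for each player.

E[P1] = 2.75, E[P2] = 4.75

Work:
E[P1] = p·q·π₁(A,X) + p·(1-q)·π₁(A,Y) + (1-p)·q·π₁(B,X) + (1-p)·(1-q)·π₁(B,Y)
= 0.5·0.5·1 + 0.5·0.5·3 + 0.5·0.5·3 + 0.5·0.5·4
= 2.75

E[P2] = 4.75 (similar calculation)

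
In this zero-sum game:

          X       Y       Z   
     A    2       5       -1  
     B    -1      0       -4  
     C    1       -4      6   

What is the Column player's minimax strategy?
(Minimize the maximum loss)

Column should play X, value = 2

Work:
Column player minimizes Row's maximum payoff:
Column X: max payoff to Row = 2
Column Y: max payoff to Row = 5
Column Z: max payoff to Row = 6
Minimum is 2, achieved by column X.
Minimax strategy: X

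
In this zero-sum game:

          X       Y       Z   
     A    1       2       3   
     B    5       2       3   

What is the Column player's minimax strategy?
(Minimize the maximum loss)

Column should play Y, value = 2

Work:
Column player minimizes Row's maximum payoff:
Column X: max payoff to Row = 5
Column Y: max payoff to Row = 2
Column Z: max payoff to Row = 3
Minimum is 2, achieved by column Y.
Minimax strategy: Y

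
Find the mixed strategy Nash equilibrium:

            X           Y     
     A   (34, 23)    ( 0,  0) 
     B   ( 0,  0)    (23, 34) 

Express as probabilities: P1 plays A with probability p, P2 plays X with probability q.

p = 0.5965, q = 0.4035

Work:
Find probabilities that make opponent indifferent:
P2 chooses q to make P1 indifferent between A and B
P1 chooses p to make P2 indifferent between X and Y
Mixed NE: P1 plays (A: 0.5965, B: 0.4035), P2 plays (X: 0.4035, Y: 0.5965)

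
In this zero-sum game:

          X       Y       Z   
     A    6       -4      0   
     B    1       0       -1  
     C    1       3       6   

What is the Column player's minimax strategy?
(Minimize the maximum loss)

Column should play Y, value = 3

Work:
Column player minimizes Row's maximum payoff:
Column X: max payoff to Row = 6
Column Y: max payoff to Row = 3
Column Z: max payoff to Row = 6
Minimum is 3, achieved by column Y.
Minimax strategy: Y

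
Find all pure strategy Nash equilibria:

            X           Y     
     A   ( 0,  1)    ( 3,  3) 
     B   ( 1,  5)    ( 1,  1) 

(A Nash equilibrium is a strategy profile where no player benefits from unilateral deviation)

Nash equilibrium: (A, Y), (B, X)

Work:
Best responses:
  P1 vs X: payoffs [0, 1] → best response B (payoff 1)
  P1 vs Y: payoffs [3, 1] → best response A (payoff 3)
  P2 vs A: payoffs [1, 3] → best response Y (payoff 3)
  P2 vs B: payoffs [5, 1] → best response X (payoff 5)
Mutual best responses: (A,Y), (B,X) → Nash equilibria.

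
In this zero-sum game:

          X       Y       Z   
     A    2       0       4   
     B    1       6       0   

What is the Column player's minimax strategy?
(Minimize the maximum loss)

Column should play X, value = 2

Work:
Column player minimizes Row's maximum payoff:
Column X: max payoff to Row = 2
Column Y: max payoff to Row = 6
Column Z: max payoff to Row = 4
Minimum is 2, achieved by column X.
Minimax strategy: X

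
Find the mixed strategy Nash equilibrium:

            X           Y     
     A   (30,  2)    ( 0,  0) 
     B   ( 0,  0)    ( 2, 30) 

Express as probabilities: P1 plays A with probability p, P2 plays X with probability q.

p = 0.9375, q = 0.0625

Work:
Find probabilities that make opponent indifferent:
P2 chooses q to make P1 indifferent between A and B
P1 chooses p to make P2 indifferent between X and Y
Mixed NE: P1 plays (A: 0.9375, B: 0.0625), P2 plays (X: 0.0625, Y: 0.9375)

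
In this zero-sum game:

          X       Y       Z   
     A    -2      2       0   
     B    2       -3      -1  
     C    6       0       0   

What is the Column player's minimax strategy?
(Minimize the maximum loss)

Column should play Z, value = 0

Work:
Column player minimizes Row's maximum payoff:
Column X: max payoff to Row = 6
Column Y: max payoff to Row = 2
Column Z: max payoff to Row = 0
Minimum is 0, achieved by column Z.
Minimax strategy: Z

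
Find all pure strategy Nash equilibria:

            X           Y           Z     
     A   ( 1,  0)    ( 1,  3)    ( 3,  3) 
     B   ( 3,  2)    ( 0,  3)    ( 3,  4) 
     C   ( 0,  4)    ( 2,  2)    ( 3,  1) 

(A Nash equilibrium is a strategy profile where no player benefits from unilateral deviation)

Nash equilibrium: (A, Z), (B, Z)

Work:
Best responses:
  P1 vs X: payoffs [1, 3, 0] → best response B (payoff 3)
  P1 vs Y: payoffs [1, 0, 2] → best response C (payoff 2)
  P1 vs Z: payoffs [3, 3, 3] → best response A/B/C (payoff 3)
  P2 vs A: payoffs [0, 3, 3] → best response Y/Z (payoff 3)
  P2 vs B: payoffs [2, 3, 4] → best response Z (payoff 4)
  P2 vs C: payoffs [4, 2, 1] → best response X (payoff 4)
Mutual best responses: (A,Z), (B,Z) → Nash equilibria.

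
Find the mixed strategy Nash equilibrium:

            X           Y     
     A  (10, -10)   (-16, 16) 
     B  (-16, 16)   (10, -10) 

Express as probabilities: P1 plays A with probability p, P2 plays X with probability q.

p = 0.5, q = 0.5

Work:
Find probabilities that make opponent indifferent:
P2 chooses q to make P1 indifferent between A and B
P1 chooses p to make P2 indifferent between X and Y
Mixed NE: P1 plays (A: 0.5, B: 0.5), P2 plays (X: 0.5, Y: 0.5)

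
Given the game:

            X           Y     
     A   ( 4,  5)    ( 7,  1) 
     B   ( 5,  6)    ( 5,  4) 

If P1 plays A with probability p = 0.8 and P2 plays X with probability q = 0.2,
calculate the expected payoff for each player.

E[P1] = 6.12, E[P2] = 2.32

Work:
E[P1] = p·q·π₁(A,X) + p·(1-q)·π₁(A,Y) + (1-p)·q·π₁(B,X) + (1-p)·(1-q)·π₁(B,Y)
= 0.8·0.2·4 + 0.8·0.8·7 + 0.2·0.2·5 + 0.2·0.8·5
= 6.12

E[P2] = 2.32 (similar calculation)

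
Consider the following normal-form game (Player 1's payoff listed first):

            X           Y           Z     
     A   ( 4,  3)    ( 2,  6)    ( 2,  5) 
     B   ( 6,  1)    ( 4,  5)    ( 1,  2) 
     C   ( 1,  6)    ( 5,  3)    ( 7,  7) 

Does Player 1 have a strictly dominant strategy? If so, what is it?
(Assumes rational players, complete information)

No strictly dominant strategy exists for Player 1

Work:
A strategy strictly dominates another if it gives a strictly higher payoff against every opponent action. Compare each pair of P1's strategies column-by-column:
  A vs B: [4 vs 6, 2 vs 4, 2 vs 1] → A does not strictly dominate B (column X: 4 ≤ 6)
  A vs C: [4 vs 1, 2 vs 5, 2 vs 7] → A does not strictly dominate C (column Y: 2 ≤ 5)
  B vs A: [6 vs 4, 4 vs 2, 1 vs 2] → B does not strictly dominate A (column Z: 1 ≤ 2)
  B vs C: [6 vs 1, 4 vs 5, 1 vs 7] → B does not strictly dominate C (column Y: 4 ≤ 5)
  C vs A: [1 vs 4, 5 vs 2, 7 vs 2] → C does not strictly dominate A (column X: 1 ≤ 4)
  C vs B: [1 vs 6, 5 vs 4, 7 vs 1] → C does not strictly dominate B (column X: 1 ≤ 6)
No single strategy strictly dominates all others → no strictly dominant strategy.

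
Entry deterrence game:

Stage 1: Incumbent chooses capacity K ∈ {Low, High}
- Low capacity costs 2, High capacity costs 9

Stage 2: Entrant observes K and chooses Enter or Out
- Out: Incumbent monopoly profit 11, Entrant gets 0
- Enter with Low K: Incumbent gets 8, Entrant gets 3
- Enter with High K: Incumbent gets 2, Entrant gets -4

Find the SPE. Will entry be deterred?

SPE: (Low, Enter|Low, Out|High); Entry not deterred. Incumbent net profit = 6, Entrant gets 3

Work:
After Low K: Entrant enters (3 > 0)
After High K: Entrant stays out (-4 < 0)
Incumbent: Low → 8−2=6, High → 11−9=2
Incumbent chooses Low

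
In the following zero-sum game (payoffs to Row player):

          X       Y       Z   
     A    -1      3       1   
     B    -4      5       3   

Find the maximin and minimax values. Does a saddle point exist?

Maximin = -1, Minimax = -1, Saddle: True

Work:
Row minimums: [-1, -4] → maximin = -1
Column maximums: [-1, 5, 3] → minimax = -1
Saddle point exists! Game value = -1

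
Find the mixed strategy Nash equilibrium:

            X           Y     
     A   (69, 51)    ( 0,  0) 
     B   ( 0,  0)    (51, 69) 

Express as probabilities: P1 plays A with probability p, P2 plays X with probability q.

p = 0.575, q = 0.425

Work:
Find probabilities that make opponent indifferent:
P2 chooses q to make P1 indifferent between A and B
P1 chooses p to make P2 indifferent between X and Y
Mixed NE: P1 plays (A: 0.575, B: 0.425), P2 plays (X: 0.425, Y: 0.575)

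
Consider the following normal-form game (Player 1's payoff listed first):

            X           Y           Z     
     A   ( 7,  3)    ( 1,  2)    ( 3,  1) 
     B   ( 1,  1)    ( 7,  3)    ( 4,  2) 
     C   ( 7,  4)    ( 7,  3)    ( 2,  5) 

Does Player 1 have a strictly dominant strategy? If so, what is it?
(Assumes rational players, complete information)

No strictly dominant strategy exists for Player 1

Work:
A strategy strictly dominates another if it gives a strictly higher payoff against every opponent action. Compare each pair of P1's strategies column-by-column:
  A vs B: [7 vs 1, 1 vs 7, 3 vs 4] → A does not strictly dominate B (column Y: 1 ≤ 7)
  A vs C: [7 vs 7, 1 vs 7, 3 vs 2] → A does not strictly dominate C (column X: 7 ≤ 7)
  B vs A: [1 vs 7, 7 vs 1, 4 vs 3] → B does not strictly dominate A (column X: 1 ≤ 7)
  B vs C: [1 vs 7, 7 vs 7, 4 vs 2] → B does not strictly dominate C (column X: 1 ≤ 7)
  C vs A: [7 vs 7, 7 vs 1, 2 vs 3] → C does not strictly dominate A (column X: 7 ≤ 7)
  C vs B: [7 vs 1, 7 vs 7, 2 vs 4] → C does not strictly dominate B (column Y: 7 ≤ 7)
No single strategy strictly dominates all others → no strictly dominant strategy.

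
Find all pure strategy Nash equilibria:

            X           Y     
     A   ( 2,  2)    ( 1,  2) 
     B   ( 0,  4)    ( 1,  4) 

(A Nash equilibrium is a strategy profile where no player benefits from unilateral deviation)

Nash equilibrium: (A, X), (A, Y), (B, Y)

Work:
Best responses:
  P1 vs X: payoffs [2, 0] → best response A (payoff 2)
  P1 vs Y: payoffs [1, 1] → best response A/B (payoff 1)
  P2 vs A: payoffs [2, 2] → best response X/Y (payoff 2)
  P2 vs B: payoffs [4, 4] → best response X/Y (payoff 4)
Mutual best responses: (A,X), (A,Y), (B,Y) → Nash equilibria.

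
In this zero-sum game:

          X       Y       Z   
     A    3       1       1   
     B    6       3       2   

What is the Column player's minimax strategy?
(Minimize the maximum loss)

Column should play Z, value = 2

Work:
Column player minimizes Row's maximum payoff:
Column X: max payoff to Row = 6
Column Y: max payoff to Row = 3
Column Z: max payoff to Row = 2
Minimum is 2, achieved by column Z.
Minimax strategy: Z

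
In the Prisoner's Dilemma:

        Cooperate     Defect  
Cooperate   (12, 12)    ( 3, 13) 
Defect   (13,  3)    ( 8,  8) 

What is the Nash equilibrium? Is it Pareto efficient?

(Defect, Defect) is NE; not Pareto efficient

Work:
Defect dominates Cooperate for both players:
If P2 cooperates: Defect (13) > Cooperate (12)
If P2 defects: Defect (8) > Cooperate (3)
NE: (Defect, Defect) with payoff (8, 8)
But (Cooperate, Cooperate) = (12, 12) Pareto dominates (8, 8)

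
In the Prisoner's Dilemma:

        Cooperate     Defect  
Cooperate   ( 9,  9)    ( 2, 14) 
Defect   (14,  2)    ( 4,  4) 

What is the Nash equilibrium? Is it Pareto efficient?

(Defect, Defect) is NE; not Pareto efficient

Work:
Defect dominates Cooperate for both players:
If P2 cooperates: Defect (14) > Cooperate (9)
If P2 defects: Defect (4) > Cooperate (2)
NE: (Defect, Defect) with payoff (4, 4)
But (Cooperate, Cooperate) = (9, 9) Pareto dominates (4, 4)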